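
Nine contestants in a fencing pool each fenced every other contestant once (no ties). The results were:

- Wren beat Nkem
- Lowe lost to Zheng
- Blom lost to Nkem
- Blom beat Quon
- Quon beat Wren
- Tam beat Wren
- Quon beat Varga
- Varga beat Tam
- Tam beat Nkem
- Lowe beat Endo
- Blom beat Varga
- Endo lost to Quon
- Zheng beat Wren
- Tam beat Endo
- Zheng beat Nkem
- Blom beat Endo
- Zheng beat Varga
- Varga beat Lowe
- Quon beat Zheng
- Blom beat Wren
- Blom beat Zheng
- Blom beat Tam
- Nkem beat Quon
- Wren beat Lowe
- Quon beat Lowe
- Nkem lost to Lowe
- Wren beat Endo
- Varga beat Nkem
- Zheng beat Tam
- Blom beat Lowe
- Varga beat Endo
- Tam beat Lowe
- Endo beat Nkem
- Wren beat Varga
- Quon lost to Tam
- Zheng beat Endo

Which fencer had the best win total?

Blom

Win totals: Endo 1, Nkem 2, Quon 5, Wren 4, Lowe 2, Tam 5, Zheng 6, Varga 4, Blom 7.
Blom leads with 7 wins (next highest: 6).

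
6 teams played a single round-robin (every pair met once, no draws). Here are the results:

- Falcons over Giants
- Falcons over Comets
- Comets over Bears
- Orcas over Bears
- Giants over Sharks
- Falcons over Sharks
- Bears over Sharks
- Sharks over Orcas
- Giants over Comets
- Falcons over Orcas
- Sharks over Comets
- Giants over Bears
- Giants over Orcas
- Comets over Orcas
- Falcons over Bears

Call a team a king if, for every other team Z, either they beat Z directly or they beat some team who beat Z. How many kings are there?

1

Bears cannot reach Giants, Falcons in two steps.
Giants cannot reach Falcons in two steps.
Orcas cannot reach Giants, Comets, Falcons in two steps.
Sharks cannot reach Giants, Falcons in two steps.
Comets cannot reach Giants, Falcons in two steps.
Falcons reaches everyone (king).
Kings: Falcons — 1.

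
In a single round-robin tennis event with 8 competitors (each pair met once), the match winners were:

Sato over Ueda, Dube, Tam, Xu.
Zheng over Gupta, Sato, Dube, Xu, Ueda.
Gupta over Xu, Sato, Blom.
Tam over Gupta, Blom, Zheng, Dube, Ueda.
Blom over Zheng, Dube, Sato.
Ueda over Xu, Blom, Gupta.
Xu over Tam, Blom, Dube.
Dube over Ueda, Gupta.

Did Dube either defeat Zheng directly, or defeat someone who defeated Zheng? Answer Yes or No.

No

Dube did not beat Zheng directly.
Dube beat Gupta, Ueda, but each of them lost to Zheng. No two-step path.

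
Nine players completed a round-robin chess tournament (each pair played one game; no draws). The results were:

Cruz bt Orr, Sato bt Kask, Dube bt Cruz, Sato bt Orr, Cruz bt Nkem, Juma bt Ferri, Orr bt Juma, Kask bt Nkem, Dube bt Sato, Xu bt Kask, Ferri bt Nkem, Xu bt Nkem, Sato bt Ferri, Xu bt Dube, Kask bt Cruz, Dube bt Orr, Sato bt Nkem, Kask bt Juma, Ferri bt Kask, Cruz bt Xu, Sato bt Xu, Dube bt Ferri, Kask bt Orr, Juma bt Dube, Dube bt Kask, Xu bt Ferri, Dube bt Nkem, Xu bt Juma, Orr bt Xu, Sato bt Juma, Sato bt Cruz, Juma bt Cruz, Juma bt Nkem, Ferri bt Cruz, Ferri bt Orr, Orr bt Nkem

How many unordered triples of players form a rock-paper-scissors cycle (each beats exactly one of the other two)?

Win totals: Cruz 3, Sato 7, Kask 4, Ferri 4, Orr 3, Dube 6, Xu 5, Nkem 0, Juma 4.
A player with w wins dominates both others in C(w,2) triples; summing gives 3 + 21 + 6 + 6 + 3 + 15 + 10 + 0 + 6 = 70 transitive triples.
Total triples C(9,3) = 84, so cyclic triples = 84 − 70 = 14.

14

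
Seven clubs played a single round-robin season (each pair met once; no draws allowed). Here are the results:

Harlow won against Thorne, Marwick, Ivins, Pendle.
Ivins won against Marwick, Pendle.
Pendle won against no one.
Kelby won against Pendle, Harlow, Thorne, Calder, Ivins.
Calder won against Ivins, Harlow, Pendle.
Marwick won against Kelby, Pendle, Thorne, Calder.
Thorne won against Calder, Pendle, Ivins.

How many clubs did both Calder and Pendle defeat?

0

Calder beat: Harlow, Pendle, Ivins.
Pendle beat: no one.
No one was beaten by both.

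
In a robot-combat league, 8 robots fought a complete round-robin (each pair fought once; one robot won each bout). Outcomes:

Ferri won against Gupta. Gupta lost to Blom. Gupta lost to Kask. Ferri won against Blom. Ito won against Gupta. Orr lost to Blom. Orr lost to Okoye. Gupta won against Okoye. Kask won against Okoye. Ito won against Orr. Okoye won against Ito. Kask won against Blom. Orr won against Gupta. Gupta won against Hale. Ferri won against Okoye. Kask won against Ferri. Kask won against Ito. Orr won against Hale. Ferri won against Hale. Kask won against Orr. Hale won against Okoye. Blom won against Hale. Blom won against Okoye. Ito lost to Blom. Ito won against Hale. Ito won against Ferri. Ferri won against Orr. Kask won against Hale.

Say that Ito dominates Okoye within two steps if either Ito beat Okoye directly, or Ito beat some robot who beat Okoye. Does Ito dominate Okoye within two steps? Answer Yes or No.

Ito did not beat Okoye directly.
Ito beat Ferri, Orr, Hale, Gupta. Of those, Ferri beat Okoye.

Yes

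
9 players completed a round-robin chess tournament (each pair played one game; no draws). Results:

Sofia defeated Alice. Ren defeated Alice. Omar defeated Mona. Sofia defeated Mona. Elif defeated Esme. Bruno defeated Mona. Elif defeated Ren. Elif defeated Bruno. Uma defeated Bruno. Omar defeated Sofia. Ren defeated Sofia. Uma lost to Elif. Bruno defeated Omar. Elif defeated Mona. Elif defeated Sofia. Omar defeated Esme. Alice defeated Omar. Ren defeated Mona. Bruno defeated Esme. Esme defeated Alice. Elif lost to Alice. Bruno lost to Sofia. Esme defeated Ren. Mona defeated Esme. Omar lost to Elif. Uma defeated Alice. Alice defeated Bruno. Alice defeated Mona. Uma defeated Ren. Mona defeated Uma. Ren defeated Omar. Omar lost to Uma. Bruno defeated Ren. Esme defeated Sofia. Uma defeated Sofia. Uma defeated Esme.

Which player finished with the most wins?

Elif

Win totals: Alice 4, Elif 7, Omar 3, Uma 6, Mona 2, Ren 4, Sofia 3, Bruno 4, Esme 3.
Elif leads with 7 wins (next highest: 6).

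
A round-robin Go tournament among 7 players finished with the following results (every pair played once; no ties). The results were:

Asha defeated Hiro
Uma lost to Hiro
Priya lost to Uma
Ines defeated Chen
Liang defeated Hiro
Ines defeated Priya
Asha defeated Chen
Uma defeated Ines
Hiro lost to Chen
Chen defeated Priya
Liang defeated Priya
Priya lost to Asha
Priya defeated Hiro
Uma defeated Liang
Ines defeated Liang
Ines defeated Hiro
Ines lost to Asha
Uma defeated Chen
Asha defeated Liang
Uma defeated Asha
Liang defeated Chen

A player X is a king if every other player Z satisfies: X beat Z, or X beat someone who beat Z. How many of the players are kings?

3

Asha reaches everyone (king).
Priya cannot reach Asha, Liang, Ines, Chen in two steps.
Liang cannot reach Asha, Ines in two steps.
Uma reaches everyone (king).
Hiro reaches everyone (king).
Ines cannot reach Asha in two steps.
Chen cannot reach Asha, Liang, Ines in two steps.
Kings: Asha, Uma, Hiro — 3.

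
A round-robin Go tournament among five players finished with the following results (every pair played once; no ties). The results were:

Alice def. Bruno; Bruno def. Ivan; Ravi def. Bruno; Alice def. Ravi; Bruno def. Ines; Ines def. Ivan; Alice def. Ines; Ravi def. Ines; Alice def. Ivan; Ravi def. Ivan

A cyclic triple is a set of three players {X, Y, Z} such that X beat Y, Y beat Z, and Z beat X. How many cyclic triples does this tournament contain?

Of the C(5,3) = 10 triples, the cyclic ones are: none.
That is 0.

0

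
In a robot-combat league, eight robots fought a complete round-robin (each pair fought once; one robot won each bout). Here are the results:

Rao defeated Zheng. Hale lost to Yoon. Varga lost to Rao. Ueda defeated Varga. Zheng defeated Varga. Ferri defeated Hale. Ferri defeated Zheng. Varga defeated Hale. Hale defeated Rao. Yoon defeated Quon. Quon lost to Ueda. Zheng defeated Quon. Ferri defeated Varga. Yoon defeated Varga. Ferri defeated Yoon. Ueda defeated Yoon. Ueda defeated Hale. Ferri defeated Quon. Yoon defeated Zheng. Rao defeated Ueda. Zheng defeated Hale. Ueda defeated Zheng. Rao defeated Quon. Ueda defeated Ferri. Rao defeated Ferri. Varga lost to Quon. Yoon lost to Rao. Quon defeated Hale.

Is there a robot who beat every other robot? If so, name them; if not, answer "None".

None

Highest win total is Ueda with 6 (out of 7 possible).
Ueda lost to Rao, so no robot went undefeated.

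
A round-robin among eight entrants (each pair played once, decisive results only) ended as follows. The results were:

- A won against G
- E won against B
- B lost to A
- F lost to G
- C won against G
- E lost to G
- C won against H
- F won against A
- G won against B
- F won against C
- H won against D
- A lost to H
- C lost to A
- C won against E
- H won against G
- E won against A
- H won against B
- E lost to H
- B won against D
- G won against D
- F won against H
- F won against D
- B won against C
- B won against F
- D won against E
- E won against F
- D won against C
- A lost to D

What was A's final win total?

3

A's results: beat B, C, G; lost to D, E, F, H.
That is 3 wins.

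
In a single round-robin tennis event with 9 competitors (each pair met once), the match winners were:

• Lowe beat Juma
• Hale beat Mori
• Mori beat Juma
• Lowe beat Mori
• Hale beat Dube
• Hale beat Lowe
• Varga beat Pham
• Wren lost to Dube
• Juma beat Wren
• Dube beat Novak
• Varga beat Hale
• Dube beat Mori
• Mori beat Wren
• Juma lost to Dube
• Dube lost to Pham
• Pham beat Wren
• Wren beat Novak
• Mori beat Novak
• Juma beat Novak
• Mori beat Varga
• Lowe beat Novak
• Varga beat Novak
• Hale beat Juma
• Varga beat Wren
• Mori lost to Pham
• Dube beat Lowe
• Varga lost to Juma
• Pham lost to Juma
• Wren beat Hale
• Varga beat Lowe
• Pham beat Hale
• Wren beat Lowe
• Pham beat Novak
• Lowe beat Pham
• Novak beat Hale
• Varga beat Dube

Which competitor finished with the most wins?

Varga

Win totals: Varga 6, Mori 4, Pham 5, Juma 4, Hale 4, Wren 3, Novak 1, Dube 5, Lowe 4.
Varga leads with 6 wins (next highest: 5).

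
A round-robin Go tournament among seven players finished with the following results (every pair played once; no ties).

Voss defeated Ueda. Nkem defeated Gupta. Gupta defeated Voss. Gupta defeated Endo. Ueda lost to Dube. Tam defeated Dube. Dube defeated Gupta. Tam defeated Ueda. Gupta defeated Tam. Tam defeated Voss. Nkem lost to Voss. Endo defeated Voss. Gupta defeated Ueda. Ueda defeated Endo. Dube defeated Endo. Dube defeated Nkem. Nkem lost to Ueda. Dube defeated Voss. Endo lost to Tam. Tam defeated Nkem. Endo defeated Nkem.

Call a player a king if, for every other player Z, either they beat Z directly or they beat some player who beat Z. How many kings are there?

3

Nkem cannot reach Dube in two steps.
Voss cannot reach Dube, Tam in two steps.
Dube reaches everyone (king).
Gupta reaches everyone (king).
Ueda cannot reach Dube, Tam in two steps.
Tam reaches everyone (king).
Endo cannot reach Dube, Tam in two steps.
Kings: Dube, Gupta, Tam — 3.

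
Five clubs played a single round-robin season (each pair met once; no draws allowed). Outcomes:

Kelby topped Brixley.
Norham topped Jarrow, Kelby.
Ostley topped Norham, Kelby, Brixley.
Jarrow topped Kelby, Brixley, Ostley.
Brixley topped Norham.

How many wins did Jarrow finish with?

Jarrow's results: beat Ostley, Kelby, Brixley; lost to Norham.
That is 3 wins.

3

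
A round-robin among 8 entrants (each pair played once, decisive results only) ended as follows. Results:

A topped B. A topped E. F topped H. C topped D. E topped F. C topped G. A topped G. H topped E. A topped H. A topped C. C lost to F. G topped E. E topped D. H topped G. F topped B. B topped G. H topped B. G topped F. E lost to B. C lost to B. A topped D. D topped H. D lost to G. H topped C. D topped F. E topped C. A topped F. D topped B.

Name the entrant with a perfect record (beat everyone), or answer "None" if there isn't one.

A

A has 7 wins out of 7 opponents — a perfect record.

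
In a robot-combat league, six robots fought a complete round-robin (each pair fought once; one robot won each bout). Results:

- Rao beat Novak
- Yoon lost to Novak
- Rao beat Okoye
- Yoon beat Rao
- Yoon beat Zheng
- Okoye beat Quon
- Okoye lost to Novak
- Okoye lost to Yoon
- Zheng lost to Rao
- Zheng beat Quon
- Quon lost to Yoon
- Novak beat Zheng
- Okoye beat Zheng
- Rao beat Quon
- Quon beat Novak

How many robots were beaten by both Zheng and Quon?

Zheng beat: Quon.
Quon beat: Novak.
No one was beaten by both.

0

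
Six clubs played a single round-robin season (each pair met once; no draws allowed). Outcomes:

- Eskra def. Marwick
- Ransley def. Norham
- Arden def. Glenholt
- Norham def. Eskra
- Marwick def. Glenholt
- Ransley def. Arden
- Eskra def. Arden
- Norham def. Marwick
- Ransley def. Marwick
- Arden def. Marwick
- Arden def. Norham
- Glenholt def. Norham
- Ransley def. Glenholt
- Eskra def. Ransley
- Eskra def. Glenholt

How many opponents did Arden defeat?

3

Arden's results: beat Norham, Marwick, Glenholt; lost to Ransley, Eskra.
That is 3 wins.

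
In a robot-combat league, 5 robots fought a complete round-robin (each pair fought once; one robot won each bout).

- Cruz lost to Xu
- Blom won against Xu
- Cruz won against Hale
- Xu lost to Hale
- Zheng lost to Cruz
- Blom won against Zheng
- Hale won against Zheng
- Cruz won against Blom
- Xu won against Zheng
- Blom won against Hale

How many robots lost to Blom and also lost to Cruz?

Blom beat: Hale, Zheng, Xu.
Cruz beat: Hale, Blom, Zheng.
Both beat: Hale, Zheng — 2.

2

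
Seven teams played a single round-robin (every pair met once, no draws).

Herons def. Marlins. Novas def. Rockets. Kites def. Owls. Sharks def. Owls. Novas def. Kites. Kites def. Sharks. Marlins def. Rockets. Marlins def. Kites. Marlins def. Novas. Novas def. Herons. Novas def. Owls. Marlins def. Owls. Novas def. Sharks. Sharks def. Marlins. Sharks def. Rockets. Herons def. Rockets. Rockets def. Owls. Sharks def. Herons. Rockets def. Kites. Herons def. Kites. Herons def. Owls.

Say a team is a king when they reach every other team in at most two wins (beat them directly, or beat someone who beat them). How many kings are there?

4

Owls cannot reach Herons, Sharks, Kites, Novas, Rockets, Marlins in two steps.
Herons reaches everyone (king).
Sharks reaches everyone (king).
Kites cannot reach Novas in two steps.
Novas reaches everyone (king).
Rockets cannot reach Herons, Novas, Marlins in two steps.
Marlins reaches everyone (king).
Kings: Herons, Sharks, Novas, Marlins — 4.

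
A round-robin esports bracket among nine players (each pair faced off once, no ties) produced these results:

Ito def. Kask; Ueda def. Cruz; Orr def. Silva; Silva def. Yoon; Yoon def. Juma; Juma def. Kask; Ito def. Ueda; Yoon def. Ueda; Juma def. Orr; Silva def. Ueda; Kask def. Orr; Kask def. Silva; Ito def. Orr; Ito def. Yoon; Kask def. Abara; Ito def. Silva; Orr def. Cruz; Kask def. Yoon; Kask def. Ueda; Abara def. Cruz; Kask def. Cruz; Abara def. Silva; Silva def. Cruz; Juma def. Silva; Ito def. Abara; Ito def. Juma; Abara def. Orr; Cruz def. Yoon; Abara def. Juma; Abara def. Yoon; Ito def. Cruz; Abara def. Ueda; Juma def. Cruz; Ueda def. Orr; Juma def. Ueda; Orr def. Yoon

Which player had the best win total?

Ito

Win totals: Ueda 2, Ito 8, Juma 5, Orr 3, Abara 6, Yoon 2, Kask 6, Silva 3, Cruz 1.
Ito leads with 8 wins (next highest: 6).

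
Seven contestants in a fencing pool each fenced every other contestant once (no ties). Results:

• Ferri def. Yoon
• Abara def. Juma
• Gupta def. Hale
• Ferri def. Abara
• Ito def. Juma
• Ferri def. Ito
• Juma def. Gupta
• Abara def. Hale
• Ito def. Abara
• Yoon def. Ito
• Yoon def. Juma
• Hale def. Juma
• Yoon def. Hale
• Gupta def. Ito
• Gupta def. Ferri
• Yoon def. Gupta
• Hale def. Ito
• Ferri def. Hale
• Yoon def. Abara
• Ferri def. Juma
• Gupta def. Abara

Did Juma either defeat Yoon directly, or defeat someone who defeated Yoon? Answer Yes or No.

Juma did not beat Yoon directly.
Juma beat Gupta, but each of them lost to Yoon. No two-step path.

No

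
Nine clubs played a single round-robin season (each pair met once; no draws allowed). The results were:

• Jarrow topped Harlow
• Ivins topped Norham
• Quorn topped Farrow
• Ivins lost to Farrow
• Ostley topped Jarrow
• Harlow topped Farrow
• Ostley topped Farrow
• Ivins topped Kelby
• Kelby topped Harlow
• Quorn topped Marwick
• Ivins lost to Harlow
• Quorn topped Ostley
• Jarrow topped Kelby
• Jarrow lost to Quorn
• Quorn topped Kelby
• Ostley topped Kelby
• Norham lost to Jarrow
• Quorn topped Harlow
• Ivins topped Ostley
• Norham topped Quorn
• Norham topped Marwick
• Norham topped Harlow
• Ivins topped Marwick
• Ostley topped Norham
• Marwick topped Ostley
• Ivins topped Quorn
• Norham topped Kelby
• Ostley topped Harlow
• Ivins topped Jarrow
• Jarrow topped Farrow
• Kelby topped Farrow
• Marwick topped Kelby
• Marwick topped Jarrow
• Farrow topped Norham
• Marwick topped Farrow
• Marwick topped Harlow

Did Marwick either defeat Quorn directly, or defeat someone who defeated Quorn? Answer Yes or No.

No

Marwick did not beat Quorn directly.
Marwick beat Ostley, Harlow, Kelby, Jarrow, Farrow, but each of them lost to Quorn. No two-step path.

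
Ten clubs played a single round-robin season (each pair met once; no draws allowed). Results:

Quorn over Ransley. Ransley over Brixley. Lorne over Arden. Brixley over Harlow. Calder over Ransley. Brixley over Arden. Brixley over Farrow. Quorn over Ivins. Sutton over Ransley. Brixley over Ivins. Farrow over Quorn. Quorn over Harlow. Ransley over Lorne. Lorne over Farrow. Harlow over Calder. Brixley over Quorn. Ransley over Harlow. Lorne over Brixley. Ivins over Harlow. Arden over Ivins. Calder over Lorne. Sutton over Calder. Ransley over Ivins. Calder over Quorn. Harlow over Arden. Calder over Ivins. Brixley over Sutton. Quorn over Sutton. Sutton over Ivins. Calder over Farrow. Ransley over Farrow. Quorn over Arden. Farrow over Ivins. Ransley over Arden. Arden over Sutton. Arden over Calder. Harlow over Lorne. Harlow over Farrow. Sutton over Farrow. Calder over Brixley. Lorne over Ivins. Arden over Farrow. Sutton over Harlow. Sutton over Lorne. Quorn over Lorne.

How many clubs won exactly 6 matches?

Win totals: Ransley 6, Quorn 6, Harlow 4, Sutton 6, Lorne 4, Arden 4, Calder 6, Ivins 1, Farrow 2, Brixley 6.
Exactly 6: Ransley, Quorn, Sutton, Calder, Brixley — 5 clubs.

5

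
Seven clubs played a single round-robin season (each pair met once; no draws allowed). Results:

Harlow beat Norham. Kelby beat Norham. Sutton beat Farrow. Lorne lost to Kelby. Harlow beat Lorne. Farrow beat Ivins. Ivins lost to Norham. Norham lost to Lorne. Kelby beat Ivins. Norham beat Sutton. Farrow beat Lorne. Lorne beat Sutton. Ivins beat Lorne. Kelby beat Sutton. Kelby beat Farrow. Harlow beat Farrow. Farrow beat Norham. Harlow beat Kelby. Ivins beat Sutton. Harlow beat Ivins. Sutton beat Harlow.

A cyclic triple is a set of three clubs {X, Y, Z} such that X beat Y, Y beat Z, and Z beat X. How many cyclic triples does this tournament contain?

Win totals: Norham 2, Harlow 5, Farrow 3, Sutton 2, Ivins 2, Lorne 2, Kelby 5.
A club with w wins dominates both others in C(w,2) triples; summing gives 1 + 10 + 3 + 1 + 1 + 1 + 10 = 27 transitive triples.
Total triples C(7,3) = 35, so cyclic triples = 35 − 27 = 8.

8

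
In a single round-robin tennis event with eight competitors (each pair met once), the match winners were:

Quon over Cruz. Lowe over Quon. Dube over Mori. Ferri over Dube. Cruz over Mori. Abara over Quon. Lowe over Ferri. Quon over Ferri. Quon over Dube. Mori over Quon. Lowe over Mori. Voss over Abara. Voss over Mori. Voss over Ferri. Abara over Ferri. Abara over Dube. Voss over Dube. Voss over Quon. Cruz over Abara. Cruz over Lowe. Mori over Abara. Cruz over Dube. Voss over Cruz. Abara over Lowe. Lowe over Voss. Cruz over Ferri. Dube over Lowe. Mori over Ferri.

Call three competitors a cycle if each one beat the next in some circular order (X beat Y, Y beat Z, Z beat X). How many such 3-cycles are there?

12

Win totals: Cruz 5, Ferri 1, Quon 3, Abara 4, Dube 2, Voss 6, Mori 3, Lowe 4.
A competitor with w wins dominates both others in C(w,2) triples; summing gives 10 + 0 + 3 + 6 + 1 + 15 + 3 + 6 = 44 transitive triples.
Total triples C(8,3) = 56, so cyclic triples = 56 − 44 = 12.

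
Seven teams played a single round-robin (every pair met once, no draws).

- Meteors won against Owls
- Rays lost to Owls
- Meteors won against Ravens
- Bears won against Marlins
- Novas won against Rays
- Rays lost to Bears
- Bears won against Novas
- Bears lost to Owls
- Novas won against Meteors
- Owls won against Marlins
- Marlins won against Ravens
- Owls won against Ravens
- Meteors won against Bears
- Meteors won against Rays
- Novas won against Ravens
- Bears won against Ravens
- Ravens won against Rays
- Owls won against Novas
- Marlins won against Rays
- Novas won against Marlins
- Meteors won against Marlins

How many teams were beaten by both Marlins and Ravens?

1

Marlins beat: Ravens, Rays.
Ravens beat: Rays.
Both beat: Rays — 1.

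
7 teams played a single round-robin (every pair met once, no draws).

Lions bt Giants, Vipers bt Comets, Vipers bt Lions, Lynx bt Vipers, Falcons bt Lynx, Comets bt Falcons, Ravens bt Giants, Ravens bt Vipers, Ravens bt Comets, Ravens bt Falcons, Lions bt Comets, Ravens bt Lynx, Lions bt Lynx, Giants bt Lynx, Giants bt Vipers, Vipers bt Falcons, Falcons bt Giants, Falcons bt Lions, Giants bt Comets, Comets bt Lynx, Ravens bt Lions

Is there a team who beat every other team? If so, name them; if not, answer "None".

Ravens

Ravens has 6 wins out of 6 opponents — a perfect record.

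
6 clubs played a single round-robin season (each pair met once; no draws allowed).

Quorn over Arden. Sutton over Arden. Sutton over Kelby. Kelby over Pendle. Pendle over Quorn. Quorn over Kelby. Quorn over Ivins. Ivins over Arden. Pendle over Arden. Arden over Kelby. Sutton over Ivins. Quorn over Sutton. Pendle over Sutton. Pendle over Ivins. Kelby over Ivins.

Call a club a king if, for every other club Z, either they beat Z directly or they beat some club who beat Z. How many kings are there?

3

Sutton cannot reach Quorn in two steps.
Kelby reaches everyone (king).
Pendle reaches everyone (king).
Ivins cannot reach Sutton, Pendle, Quorn in two steps.
Arden cannot reach Sutton, Quorn in two steps.
Quorn reaches everyone (king).
Kings: Kelby, Pendle, Quorn — 3.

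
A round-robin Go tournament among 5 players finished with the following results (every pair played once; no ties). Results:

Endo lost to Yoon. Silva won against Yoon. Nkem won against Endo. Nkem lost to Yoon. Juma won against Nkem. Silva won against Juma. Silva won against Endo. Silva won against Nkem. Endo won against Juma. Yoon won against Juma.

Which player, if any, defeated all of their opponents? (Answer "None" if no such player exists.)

Silva has 4 wins out of 4 opponents — a perfect record.

Silva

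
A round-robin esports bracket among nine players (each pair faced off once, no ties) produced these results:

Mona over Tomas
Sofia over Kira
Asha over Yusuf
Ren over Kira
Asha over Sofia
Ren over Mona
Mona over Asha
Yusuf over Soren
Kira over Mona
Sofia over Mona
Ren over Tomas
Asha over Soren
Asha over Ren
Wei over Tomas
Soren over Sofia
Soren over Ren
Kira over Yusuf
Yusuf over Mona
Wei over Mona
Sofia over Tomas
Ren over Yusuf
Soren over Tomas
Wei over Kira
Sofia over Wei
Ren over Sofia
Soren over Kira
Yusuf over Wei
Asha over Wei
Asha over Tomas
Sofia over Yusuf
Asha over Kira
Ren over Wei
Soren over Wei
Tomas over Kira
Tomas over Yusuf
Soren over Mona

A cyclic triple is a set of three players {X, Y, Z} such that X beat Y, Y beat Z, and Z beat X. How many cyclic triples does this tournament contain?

14

Win totals: Ren 6, Mona 2, Tomas 2, Wei 3, Sofia 5, Kira 2, Soren 6, Asha 7, Yusuf 3.
A player with w wins dominates both others in C(w,2) triples; summing gives 15 + 1 + 1 + 3 + 10 + 1 + 15 + 21 + 3 = 70 transitive triples.
Total triples C(9,3) = 84, so cyclic triples = 84 − 70 = 14.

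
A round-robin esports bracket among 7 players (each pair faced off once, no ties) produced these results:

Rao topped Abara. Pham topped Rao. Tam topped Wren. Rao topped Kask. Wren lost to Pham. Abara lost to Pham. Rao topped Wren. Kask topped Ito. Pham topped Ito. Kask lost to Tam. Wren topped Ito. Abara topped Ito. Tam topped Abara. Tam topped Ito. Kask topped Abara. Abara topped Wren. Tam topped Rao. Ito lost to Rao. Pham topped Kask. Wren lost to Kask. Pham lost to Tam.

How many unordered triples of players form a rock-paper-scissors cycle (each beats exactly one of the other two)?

0

Win totals: Ito 0, Kask 3, Wren 1, Tam 6, Rao 4, Abara 2, Pham 5.
A player with w wins dominates both others in C(w,2) triples; summing gives 0 + 3 + 0 + 15 + 6 + 1 + 10 = 35 transitive triples.
Total triples C(7,3) = 35, so cyclic triples = 35 − 35 = 0.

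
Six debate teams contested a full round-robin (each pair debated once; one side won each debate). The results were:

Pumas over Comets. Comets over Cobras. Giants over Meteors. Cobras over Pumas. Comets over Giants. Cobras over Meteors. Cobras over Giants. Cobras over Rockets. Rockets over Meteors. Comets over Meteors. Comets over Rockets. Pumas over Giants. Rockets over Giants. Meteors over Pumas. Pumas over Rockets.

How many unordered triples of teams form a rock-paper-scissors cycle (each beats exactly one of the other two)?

Win totals: Comets 4, Meteors 1, Giants 1, Rockets 2, Cobras 4, Pumas 3.
A team with w wins dominates both others in C(w,2) triples; summing gives 6 + 0 + 0 + 1 + 6 + 3 = 16 transitive triples.
Total triples C(6,3) = 20, so cyclic triples = 20 − 16 = 4.

4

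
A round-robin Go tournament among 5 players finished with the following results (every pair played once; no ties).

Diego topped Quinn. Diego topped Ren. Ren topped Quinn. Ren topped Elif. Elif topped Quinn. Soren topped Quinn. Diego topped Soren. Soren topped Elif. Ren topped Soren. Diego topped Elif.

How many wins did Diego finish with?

Diego's results: beat Soren, Elif, Ren, Quinn; lost to no one.
That is 4 wins.

4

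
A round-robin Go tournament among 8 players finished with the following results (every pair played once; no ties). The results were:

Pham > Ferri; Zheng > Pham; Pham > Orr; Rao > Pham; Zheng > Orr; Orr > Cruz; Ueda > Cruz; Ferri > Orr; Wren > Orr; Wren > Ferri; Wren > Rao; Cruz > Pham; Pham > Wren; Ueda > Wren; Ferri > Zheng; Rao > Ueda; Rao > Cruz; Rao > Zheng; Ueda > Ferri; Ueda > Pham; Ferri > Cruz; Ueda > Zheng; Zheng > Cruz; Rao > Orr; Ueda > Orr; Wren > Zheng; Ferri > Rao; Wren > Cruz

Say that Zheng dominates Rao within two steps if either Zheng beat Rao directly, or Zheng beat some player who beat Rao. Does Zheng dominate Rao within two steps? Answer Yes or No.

Zheng did not beat Rao directly.
Zheng beat Orr, Cruz, Pham, but each of them lost to Rao. No two-step path.

No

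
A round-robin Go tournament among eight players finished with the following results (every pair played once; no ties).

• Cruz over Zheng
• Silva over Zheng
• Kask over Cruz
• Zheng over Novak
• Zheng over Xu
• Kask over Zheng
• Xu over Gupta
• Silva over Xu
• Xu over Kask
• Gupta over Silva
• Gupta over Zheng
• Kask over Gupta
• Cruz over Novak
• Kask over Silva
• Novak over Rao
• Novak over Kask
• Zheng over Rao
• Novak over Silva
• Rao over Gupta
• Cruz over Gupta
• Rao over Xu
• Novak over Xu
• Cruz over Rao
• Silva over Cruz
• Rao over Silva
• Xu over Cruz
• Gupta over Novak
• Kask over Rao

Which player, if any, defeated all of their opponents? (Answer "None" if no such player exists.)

None

Highest win total is Kask with 5 (out of 7 possible).
Kask lost to Xu, Novak, so no player went undefeated.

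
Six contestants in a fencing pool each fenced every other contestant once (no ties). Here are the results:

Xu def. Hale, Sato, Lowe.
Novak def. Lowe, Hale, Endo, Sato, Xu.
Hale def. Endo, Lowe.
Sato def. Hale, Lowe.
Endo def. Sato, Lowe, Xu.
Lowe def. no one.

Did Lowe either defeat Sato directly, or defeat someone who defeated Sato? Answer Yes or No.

Lowe did not beat Sato directly.
Lowe beat no one, so there is no intermediate fencer.

No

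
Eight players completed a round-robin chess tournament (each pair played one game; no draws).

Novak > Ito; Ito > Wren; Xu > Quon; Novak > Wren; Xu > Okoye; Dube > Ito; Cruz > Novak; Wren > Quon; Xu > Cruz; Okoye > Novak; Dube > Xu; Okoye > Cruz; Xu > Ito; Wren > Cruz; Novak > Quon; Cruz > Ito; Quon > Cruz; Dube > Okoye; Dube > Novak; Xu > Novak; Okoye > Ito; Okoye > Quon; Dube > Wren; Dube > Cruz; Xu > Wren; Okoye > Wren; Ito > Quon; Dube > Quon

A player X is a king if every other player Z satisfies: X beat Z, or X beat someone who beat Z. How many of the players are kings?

1

Novak cannot reach Okoye, Dube, Xu in two steps.
Okoye cannot reach Dube, Xu in two steps.
Wren cannot reach Okoye, Dube, Xu in two steps.
Dube reaches everyone (king).
Quon cannot reach Okoye, Wren, Dube, Xu in two steps.
Cruz cannot reach Okoye, Dube, Xu in two steps.
Ito cannot reach Novak, Okoye, Dube, Xu in two steps.
Xu cannot reach Dube in two steps.
Kings: Dube — 1.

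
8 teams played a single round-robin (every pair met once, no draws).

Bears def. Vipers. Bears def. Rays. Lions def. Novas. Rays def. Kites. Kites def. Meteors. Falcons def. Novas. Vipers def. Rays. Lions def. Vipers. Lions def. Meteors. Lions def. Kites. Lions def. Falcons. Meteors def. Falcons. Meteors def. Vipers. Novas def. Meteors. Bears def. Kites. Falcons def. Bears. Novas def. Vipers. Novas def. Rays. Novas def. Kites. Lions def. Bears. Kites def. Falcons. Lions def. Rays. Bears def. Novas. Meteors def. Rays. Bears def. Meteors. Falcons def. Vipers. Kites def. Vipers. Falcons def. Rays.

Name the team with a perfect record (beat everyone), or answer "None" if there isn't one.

Lions has 7 wins out of 7 opponents — a perfect record.

Lions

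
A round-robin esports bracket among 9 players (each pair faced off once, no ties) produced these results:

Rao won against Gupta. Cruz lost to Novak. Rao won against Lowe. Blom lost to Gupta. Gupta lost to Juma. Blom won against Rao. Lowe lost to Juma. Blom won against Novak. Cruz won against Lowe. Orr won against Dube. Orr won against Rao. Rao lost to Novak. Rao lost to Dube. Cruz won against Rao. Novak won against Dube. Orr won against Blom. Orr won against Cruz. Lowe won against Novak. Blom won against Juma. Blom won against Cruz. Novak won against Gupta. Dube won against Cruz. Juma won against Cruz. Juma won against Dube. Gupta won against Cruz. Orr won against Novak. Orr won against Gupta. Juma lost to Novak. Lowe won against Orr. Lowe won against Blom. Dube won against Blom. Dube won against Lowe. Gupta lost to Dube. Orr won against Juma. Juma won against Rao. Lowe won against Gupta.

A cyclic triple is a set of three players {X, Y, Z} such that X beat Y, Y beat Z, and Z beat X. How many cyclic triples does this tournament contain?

18

Win totals: Gupta 2, Lowe 4, Rao 2, Dube 5, Juma 5, Novak 5, Blom 4, Cruz 2, Orr 7.
A player with w wins dominates both others in C(w,2) triples; summing gives 1 + 6 + 1 + 10 + 10 + 10 + 6 + 1 + 21 = 66 transitive triples.
Total triples C(9,3) = 84, so cyclic triples = 84 − 66 = 18.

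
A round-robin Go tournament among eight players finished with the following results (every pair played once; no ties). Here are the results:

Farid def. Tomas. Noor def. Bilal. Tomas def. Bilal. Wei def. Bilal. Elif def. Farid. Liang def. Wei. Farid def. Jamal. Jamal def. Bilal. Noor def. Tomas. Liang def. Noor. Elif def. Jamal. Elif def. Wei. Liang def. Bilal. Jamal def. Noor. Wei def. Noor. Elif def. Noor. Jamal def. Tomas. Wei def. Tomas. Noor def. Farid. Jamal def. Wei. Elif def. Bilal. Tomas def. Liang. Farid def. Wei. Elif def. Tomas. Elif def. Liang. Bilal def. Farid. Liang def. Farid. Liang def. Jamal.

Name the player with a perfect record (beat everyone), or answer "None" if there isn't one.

Elif has 7 wins out of 7 opponents — a perfect record.

Elif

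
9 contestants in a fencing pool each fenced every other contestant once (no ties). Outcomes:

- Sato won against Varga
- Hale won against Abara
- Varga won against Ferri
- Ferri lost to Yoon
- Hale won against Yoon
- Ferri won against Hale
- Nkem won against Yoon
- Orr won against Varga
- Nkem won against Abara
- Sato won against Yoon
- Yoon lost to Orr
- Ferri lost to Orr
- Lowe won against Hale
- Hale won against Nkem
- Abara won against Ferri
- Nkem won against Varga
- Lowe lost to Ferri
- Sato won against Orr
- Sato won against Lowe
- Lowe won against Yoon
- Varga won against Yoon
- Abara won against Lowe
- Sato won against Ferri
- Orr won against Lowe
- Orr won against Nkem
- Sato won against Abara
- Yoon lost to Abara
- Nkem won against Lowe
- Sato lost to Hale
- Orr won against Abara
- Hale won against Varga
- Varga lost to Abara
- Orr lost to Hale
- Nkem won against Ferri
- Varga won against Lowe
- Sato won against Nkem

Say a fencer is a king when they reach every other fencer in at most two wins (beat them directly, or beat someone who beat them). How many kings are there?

4

Orr cannot reach Sato in two steps.
Abara cannot reach Orr, Nkem, Sato in two steps.
Varga cannot reach Orr, Abara, Nkem, Sato in two steps.
Lowe reaches everyone (king).
Hale reaches everyone (king).
Yoon cannot reach Orr, Abara, Varga, Nkem, Sato in two steps.
Ferri reaches everyone (king).
Nkem cannot reach Orr, Sato in two steps.
Sato reaches everyone (king).
Kings: Lowe, Hale, Ferri, Sato — 4.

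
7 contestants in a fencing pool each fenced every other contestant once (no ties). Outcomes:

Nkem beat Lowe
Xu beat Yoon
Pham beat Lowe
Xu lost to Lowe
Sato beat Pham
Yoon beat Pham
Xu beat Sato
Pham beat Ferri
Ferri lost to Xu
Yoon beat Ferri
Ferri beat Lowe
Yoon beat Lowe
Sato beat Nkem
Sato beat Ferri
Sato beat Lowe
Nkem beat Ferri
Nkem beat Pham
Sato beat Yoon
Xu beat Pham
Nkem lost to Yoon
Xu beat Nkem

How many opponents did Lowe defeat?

1

Lowe's results: beat Xu; lost to Pham, Yoon, Ferri, Sato, Nkem.
That is 1 win.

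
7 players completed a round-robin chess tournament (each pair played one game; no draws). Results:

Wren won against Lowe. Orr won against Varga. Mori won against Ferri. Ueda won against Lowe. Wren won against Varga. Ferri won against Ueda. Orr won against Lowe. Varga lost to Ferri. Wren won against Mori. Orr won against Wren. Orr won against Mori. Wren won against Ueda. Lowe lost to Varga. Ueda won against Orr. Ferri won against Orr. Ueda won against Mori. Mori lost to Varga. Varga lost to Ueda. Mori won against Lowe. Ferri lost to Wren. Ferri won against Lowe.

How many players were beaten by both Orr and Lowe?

Orr beat: Lowe, Mori, Wren, Varga.
Lowe beat: no one.
No one was beaten by both.

0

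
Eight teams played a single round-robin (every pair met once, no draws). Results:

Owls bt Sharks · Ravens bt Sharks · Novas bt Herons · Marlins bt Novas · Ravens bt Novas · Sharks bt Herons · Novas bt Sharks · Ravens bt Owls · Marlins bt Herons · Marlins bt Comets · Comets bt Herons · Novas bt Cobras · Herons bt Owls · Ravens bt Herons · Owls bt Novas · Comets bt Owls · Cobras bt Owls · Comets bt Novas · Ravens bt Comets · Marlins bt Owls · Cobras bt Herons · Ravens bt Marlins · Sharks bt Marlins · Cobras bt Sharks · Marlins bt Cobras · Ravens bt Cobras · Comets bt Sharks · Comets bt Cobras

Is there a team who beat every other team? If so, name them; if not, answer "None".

Ravens has 7 wins out of 7 opponents — a perfect record.

Ravens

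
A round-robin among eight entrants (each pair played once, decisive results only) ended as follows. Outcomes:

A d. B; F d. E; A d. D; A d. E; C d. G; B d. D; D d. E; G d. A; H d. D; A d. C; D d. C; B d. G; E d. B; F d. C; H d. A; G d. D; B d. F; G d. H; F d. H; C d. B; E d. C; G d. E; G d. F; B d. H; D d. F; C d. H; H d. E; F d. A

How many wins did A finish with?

A's results: beat B, C, D, E; lost to F, G, H.
That is 4 wins.

4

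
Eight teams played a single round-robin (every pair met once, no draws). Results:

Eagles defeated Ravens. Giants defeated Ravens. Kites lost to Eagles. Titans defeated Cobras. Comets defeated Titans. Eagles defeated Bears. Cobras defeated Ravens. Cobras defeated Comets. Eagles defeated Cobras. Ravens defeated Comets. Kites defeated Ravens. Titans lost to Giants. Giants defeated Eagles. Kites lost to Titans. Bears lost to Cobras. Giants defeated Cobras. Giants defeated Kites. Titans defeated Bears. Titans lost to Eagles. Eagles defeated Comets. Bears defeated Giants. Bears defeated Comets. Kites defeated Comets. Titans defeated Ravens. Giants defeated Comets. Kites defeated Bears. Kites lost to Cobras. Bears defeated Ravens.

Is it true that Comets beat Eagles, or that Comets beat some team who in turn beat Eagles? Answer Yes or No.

No

Comets did not beat Eagles directly.
Comets beat Titans, but each of them lost to Eagles. No two-step path.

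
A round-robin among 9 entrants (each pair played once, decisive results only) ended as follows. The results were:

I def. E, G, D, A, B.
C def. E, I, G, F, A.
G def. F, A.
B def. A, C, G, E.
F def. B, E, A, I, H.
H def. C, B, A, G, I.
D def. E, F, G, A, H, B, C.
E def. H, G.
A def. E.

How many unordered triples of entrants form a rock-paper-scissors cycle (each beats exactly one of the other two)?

15

Win totals: A 1, B 4, C 5, D 7, E 2, F 5, G 2, H 5, I 5.
An entrant with w wins dominates both others in C(w,2) triples; summing gives 0 + 6 + 10 + 21 + 1 + 10 + 1 + 10 + 10 = 69 transitive triples.
Total triples C(9,3) = 84, so cyclic triples = 84 − 69 = 15.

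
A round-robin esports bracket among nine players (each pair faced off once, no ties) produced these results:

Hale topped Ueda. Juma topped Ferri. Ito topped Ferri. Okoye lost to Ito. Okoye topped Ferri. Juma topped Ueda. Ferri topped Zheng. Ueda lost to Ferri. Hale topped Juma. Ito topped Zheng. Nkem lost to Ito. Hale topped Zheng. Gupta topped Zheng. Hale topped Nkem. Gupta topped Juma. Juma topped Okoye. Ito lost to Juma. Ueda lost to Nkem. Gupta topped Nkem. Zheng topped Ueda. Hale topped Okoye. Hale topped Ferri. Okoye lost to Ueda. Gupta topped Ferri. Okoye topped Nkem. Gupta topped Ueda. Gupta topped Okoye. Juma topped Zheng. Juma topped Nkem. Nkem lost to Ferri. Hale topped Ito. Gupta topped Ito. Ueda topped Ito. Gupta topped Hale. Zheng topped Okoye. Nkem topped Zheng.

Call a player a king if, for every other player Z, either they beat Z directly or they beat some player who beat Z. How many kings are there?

1

Zheng cannot reach Hale, Gupta, Juma in two steps.
Ueda cannot reach Hale, Gupta, Juma in two steps.
Ferri cannot reach Hale, Gupta, Juma in two steps.
Hale cannot reach Gupta in two steps.
Gupta reaches everyone (king).
Nkem cannot reach Ferri, Hale, Gupta, Juma in two steps.
Ito cannot reach Hale, Gupta, Juma in two steps.
Okoye cannot reach Hale, Gupta, Ito, Juma in two steps.
Juma cannot reach Hale, Gupta in two steps.
Kings: Gupta — 1.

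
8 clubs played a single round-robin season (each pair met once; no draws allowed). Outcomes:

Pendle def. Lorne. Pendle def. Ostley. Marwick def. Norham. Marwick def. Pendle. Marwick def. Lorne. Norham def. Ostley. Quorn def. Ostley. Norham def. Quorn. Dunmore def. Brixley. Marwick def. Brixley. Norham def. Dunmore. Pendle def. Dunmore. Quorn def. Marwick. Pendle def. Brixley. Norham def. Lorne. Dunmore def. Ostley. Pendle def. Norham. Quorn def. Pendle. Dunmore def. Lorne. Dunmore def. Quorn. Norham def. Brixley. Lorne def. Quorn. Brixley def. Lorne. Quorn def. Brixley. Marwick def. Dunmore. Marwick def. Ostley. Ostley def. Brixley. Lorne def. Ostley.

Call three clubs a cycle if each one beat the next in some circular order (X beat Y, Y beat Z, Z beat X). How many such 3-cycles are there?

Win totals: Marwick 6, Norham 5, Brixley 1, Ostley 1, Quorn 4, Lorne 2, Dunmore 4, Pendle 5.
A club with w wins dominates both others in C(w,2) triples; summing gives 15 + 10 + 0 + 0 + 6 + 1 + 6 + 10 = 48 transitive triples.
Total triples C(8,3) = 56, so cyclic triples = 56 − 48 = 8.

8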